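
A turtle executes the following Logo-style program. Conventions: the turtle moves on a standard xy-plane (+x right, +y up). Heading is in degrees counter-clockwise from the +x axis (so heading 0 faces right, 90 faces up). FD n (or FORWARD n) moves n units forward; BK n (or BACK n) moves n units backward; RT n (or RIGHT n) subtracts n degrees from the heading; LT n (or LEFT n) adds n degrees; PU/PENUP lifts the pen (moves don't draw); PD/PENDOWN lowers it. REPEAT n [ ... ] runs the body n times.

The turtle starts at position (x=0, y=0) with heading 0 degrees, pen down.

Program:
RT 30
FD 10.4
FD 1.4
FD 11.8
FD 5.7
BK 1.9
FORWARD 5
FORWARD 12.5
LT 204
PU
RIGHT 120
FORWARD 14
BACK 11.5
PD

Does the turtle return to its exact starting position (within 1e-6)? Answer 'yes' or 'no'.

Executing turtle program step by step:
Start: pos=(0,0), heading=0, pen down
RT 30: heading 0 -> 330
FD 10.4: (0,0) -> (9.007,-5.2) [heading=330, draw]
FD 1.4: (9.007,-5.2) -> (10.219,-5.9) [heading=330, draw]
FD 11.8: (10.219,-5.9) -> (20.438,-11.8) [heading=330, draw]
FD 5.7: (20.438,-11.8) -> (25.375,-14.65) [heading=330, draw]
BK 1.9: (25.375,-14.65) -> (23.729,-13.7) [heading=330, draw]
FD 5: (23.729,-13.7) -> (28.059,-16.2) [heading=330, draw]
FD 12.5: (28.059,-16.2) -> (38.885,-22.45) [heading=330, draw]
LT 204: heading 330 -> 174
PU: pen up
RT 120: heading 174 -> 54
FD 14: (38.885,-22.45) -> (47.114,-11.124) [heading=54, move]
BK 11.5: (47.114,-11.124) -> (40.354,-20.427) [heading=54, move]
PD: pen down
Final: pos=(40.354,-20.427), heading=54, 7 segment(s) drawn

Start position: (0, 0)
Final position: (40.354, -20.427)
Distance = 45.23; >= 1e-6 -> NOT closed

Answer: no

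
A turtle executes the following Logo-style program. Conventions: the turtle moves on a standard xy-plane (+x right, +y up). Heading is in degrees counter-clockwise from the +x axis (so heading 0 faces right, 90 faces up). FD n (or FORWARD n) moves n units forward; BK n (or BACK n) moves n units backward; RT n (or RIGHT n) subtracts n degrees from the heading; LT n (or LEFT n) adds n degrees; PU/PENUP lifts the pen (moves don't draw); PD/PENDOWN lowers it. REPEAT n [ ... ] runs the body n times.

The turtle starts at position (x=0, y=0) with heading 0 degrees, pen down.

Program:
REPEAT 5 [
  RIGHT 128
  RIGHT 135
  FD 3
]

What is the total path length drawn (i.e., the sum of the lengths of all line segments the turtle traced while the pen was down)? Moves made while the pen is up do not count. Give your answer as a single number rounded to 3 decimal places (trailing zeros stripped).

Answer: 15

Derivation:
Executing turtle program step by step:
Start: pos=(0,0), heading=0, pen down
REPEAT 5 [
  -- iteration 1/5 --
  RT 128: heading 0 -> 232
  RT 135: heading 232 -> 97
  FD 3: (0,0) -> (-0.366,2.978) [heading=97, draw]
  -- iteration 2/5 --
  RT 128: heading 97 -> 329
  RT 135: heading 329 -> 194
  FD 3: (-0.366,2.978) -> (-3.276,2.252) [heading=194, draw]
  -- iteration 3/5 --
  RT 128: heading 194 -> 66
  RT 135: heading 66 -> 291
  FD 3: (-3.276,2.252) -> (-2.201,-0.549) [heading=291, draw]
  -- iteration 4/5 --
  RT 128: heading 291 -> 163
  RT 135: heading 163 -> 28
  FD 3: (-2.201,-0.549) -> (0.447,0.86) [heading=28, draw]
  -- iteration 5/5 --
  RT 128: heading 28 -> 260
  RT 135: heading 260 -> 125
  FD 3: (0.447,0.86) -> (-1.273,3.317) [heading=125, draw]
]
Final: pos=(-1.273,3.317), heading=125, 5 segment(s) drawn

Segment lengths:
  seg 1: (0,0) -> (-0.366,2.978), length = 3
  seg 2: (-0.366,2.978) -> (-3.276,2.252), length = 3
  seg 3: (-3.276,2.252) -> (-2.201,-0.549), length = 3
  seg 4: (-2.201,-0.549) -> (0.447,0.86), length = 3
  seg 5: (0.447,0.86) -> (-1.273,3.317), length = 3
Total = 15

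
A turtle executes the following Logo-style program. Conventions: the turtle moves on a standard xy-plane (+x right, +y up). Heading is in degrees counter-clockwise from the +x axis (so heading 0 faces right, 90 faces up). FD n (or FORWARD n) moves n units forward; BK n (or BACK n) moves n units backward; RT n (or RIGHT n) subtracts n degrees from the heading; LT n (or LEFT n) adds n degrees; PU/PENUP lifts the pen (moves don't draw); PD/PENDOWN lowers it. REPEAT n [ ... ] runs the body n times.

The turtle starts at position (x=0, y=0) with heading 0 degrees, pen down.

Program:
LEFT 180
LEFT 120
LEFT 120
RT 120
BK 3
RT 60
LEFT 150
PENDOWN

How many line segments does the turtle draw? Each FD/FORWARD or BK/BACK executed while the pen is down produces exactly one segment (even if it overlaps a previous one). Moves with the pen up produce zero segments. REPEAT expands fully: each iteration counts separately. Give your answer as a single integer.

Executing turtle program step by step:
Start: pos=(0,0), heading=0, pen down
LT 180: heading 0 -> 180
LT 120: heading 180 -> 300
LT 120: heading 300 -> 60
RT 120: heading 60 -> 300
BK 3: (0,0) -> (-1.5,2.598) [heading=300, draw]
RT 60: heading 300 -> 240
LT 150: heading 240 -> 30
PD: pen down
Final: pos=(-1.5,2.598), heading=30, 1 segment(s) drawn
Segments drawn: 1

Answer: 1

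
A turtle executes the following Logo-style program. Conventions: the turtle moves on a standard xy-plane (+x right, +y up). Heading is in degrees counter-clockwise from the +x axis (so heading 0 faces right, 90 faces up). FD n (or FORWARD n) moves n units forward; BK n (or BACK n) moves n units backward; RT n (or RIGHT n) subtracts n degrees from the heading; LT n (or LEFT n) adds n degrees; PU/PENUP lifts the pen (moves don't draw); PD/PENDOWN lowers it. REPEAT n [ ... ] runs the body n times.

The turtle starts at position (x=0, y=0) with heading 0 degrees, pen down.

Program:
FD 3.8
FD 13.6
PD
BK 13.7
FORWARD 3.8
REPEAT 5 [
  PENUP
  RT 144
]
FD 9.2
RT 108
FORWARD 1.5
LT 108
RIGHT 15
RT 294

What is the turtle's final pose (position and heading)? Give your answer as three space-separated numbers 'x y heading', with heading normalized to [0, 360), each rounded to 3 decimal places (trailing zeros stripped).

Executing turtle program step by step:
Start: pos=(0,0), heading=0, pen down
FD 3.8: (0,0) -> (3.8,0) [heading=0, draw]
FD 13.6: (3.8,0) -> (17.4,0) [heading=0, draw]
PD: pen down
BK 13.7: (17.4,0) -> (3.7,0) [heading=0, draw]
FD 3.8: (3.7,0) -> (7.5,0) [heading=0, draw]
REPEAT 5 [
  -- iteration 1/5 --
  PU: pen up
  RT 144: heading 0 -> 216
  -- iteration 2/5 --
  PU: pen up
  RT 144: heading 216 -> 72
  -- iteration 3/5 --
  PU: pen up
  RT 144: heading 72 -> 288
  -- iteration 4/5 --
  PU: pen up
  RT 144: heading 288 -> 144
  -- iteration 5/5 --
  PU: pen up
  RT 144: heading 144 -> 0
]
FD 9.2: (7.5,0) -> (16.7,0) [heading=0, move]
RT 108: heading 0 -> 252
FD 1.5: (16.7,0) -> (16.236,-1.427) [heading=252, move]
LT 108: heading 252 -> 0
RT 15: heading 0 -> 345
RT 294: heading 345 -> 51
Final: pos=(16.236,-1.427), heading=51, 4 segment(s) drawn

Answer: 16.236 -1.427 51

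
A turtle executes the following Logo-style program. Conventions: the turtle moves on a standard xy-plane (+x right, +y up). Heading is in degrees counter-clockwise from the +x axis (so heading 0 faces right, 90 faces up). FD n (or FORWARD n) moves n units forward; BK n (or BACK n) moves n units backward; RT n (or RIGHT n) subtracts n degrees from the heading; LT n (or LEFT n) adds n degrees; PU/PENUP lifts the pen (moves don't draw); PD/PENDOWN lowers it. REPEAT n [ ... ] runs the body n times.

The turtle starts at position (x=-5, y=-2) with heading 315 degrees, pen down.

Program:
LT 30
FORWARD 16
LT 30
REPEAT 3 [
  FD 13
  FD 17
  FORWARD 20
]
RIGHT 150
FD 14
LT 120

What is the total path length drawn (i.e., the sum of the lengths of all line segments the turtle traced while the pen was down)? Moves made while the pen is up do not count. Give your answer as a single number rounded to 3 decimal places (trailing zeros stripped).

Executing turtle program step by step:
Start: pos=(-5,-2), heading=315, pen down
LT 30: heading 315 -> 345
FD 16: (-5,-2) -> (10.455,-6.141) [heading=345, draw]
LT 30: heading 345 -> 15
REPEAT 3 [
  -- iteration 1/3 --
  FD 13: (10.455,-6.141) -> (23.012,-2.776) [heading=15, draw]
  FD 17: (23.012,-2.776) -> (39.433,1.623) [heading=15, draw]
  FD 20: (39.433,1.623) -> (58.751,6.8) [heading=15, draw]
  -- iteration 2/3 --
  FD 13: (58.751,6.8) -> (71.308,10.164) [heading=15, draw]
  FD 17: (71.308,10.164) -> (87.729,14.564) [heading=15, draw]
  FD 20: (87.729,14.564) -> (107.047,19.741) [heading=15, draw]
  -- iteration 3/3 --
  FD 13: (107.047,19.741) -> (119.604,23.105) [heading=15, draw]
  FD 17: (119.604,23.105) -> (136.025,27.505) [heading=15, draw]
  FD 20: (136.025,27.505) -> (155.344,32.682) [heading=15, draw]
]
RT 150: heading 15 -> 225
FD 14: (155.344,32.682) -> (145.444,22.782) [heading=225, draw]
LT 120: heading 225 -> 345
Final: pos=(145.444,22.782), heading=345, 11 segment(s) drawn

Segment lengths:
  seg 1: (-5,-2) -> (10.455,-6.141), length = 16
  seg 2: (10.455,-6.141) -> (23.012,-2.776), length = 13
  seg 3: (23.012,-2.776) -> (39.433,1.623), length = 17
  seg 4: (39.433,1.623) -> (58.751,6.8), length = 20
  seg 5: (58.751,6.8) -> (71.308,10.164), length = 13
  seg 6: (71.308,10.164) -> (87.729,14.564), length = 17
  seg 7: (87.729,14.564) -> (107.047,19.741), length = 20
  seg 8: (107.047,19.741) -> (119.604,23.105), length = 13
  seg 9: (119.604,23.105) -> (136.025,27.505), length = 17
  seg 10: (136.025,27.505) -> (155.344,32.682), length = 20
  seg 11: (155.344,32.682) -> (145.444,22.782), length = 14
Total = 180

Answer: 180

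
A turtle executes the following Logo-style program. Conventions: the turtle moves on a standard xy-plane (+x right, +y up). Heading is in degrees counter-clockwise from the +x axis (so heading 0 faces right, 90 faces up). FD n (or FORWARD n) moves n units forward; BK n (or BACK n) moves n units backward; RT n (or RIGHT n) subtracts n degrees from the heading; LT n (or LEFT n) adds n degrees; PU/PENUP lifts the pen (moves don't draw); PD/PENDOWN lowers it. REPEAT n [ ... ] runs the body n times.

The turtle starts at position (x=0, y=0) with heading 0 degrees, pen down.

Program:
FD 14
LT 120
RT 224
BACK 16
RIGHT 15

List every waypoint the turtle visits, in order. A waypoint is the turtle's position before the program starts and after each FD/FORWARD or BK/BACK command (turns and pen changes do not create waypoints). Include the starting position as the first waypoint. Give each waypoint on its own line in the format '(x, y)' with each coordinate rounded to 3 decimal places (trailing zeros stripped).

Answer: (0, 0)
(14, 0)
(17.871, 15.525)

Derivation:
Executing turtle program step by step:
Start: pos=(0,0), heading=0, pen down
FD 14: (0,0) -> (14,0) [heading=0, draw]
LT 120: heading 0 -> 120
RT 224: heading 120 -> 256
BK 16: (14,0) -> (17.871,15.525) [heading=256, draw]
RT 15: heading 256 -> 241
Final: pos=(17.871,15.525), heading=241, 2 segment(s) drawn
Waypoints (3 total):
(0, 0)
(14, 0)
(17.871, 15.525)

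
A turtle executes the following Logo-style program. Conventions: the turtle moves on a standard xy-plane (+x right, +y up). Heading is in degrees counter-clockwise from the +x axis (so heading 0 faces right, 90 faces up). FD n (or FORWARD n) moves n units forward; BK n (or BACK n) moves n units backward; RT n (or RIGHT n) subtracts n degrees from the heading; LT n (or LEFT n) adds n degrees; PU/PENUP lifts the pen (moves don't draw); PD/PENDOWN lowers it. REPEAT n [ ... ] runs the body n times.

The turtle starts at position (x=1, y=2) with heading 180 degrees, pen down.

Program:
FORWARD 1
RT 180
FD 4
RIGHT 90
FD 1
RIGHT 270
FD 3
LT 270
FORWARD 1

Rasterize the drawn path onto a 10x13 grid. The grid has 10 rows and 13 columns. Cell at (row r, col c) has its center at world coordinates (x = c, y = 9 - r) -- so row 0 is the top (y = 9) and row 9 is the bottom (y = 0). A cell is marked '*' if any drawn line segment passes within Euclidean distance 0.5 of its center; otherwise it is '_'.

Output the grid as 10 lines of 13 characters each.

Answer: _____________
_____________
_____________
_____________
_____________
_____________
_____________
*****________
____****_____
_______*_____

Derivation:
Segment 0: (1,2) -> (0,2)
Segment 1: (0,2) -> (4,2)
Segment 2: (4,2) -> (4,1)
Segment 3: (4,1) -> (7,1)
Segment 4: (7,1) -> (7,0)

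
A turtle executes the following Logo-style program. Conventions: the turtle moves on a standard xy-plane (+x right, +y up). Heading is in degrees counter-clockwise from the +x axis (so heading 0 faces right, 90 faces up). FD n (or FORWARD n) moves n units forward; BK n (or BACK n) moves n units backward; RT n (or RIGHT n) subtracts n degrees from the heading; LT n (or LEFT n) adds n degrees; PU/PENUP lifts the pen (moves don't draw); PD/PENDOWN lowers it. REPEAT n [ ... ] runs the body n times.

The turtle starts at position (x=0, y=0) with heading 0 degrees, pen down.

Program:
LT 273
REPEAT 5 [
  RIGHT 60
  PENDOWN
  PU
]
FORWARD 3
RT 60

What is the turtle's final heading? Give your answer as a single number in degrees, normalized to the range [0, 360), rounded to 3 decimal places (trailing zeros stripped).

Answer: 273

Derivation:
Executing turtle program step by step:
Start: pos=(0,0), heading=0, pen down
LT 273: heading 0 -> 273
REPEAT 5 [
  -- iteration 1/5 --
  RT 60: heading 273 -> 213
  PD: pen down
  PU: pen up
  -- iteration 2/5 --
  RT 60: heading 213 -> 153
  PD: pen down
  PU: pen up
  -- iteration 3/5 --
  RT 60: heading 153 -> 93
  PD: pen down
  PU: pen up
  -- iteration 4/5 --
  RT 60: heading 93 -> 33
  PD: pen down
  PU: pen up
  -- iteration 5/5 --
  RT 60: heading 33 -> 333
  PD: pen down
  PU: pen up
]
FD 3: (0,0) -> (2.673,-1.362) [heading=333, move]
RT 60: heading 333 -> 273
Final: pos=(2.673,-1.362), heading=273, 0 segment(s) drawn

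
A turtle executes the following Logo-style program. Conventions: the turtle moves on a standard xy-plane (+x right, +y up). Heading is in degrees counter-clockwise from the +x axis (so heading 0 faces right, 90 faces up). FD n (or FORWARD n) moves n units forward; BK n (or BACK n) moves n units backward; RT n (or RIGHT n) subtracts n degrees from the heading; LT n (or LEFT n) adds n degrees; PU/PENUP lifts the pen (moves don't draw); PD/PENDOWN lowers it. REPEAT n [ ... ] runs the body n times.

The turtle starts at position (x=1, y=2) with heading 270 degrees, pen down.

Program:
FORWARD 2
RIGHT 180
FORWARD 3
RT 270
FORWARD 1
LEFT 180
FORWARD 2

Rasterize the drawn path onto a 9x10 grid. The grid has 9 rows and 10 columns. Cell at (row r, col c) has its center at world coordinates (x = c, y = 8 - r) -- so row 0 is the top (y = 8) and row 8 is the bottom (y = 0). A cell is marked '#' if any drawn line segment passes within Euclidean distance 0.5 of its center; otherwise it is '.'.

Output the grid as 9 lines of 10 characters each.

Segment 0: (1,2) -> (1,0)
Segment 1: (1,0) -> (1,3)
Segment 2: (1,3) -> (-0,3)
Segment 3: (-0,3) -> (2,3)

Answer: ..........
..........
..........
..........
..........
###.......
.#........
.#........
.#........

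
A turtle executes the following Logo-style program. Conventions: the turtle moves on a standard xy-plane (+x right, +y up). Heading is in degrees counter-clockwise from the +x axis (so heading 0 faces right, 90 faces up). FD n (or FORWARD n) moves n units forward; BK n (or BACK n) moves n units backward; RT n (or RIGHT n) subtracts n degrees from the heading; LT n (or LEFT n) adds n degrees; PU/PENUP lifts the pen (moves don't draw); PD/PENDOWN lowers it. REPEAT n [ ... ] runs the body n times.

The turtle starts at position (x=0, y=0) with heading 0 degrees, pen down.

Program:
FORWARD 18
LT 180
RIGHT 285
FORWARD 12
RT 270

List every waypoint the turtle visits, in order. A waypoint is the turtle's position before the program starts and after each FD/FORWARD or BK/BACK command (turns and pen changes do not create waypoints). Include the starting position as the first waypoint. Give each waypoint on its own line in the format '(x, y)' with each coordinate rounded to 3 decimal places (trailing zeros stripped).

Executing turtle program step by step:
Start: pos=(0,0), heading=0, pen down
FD 18: (0,0) -> (18,0) [heading=0, draw]
LT 180: heading 0 -> 180
RT 285: heading 180 -> 255
FD 12: (18,0) -> (14.894,-11.591) [heading=255, draw]
RT 270: heading 255 -> 345
Final: pos=(14.894,-11.591), heading=345, 2 segment(s) drawn
Waypoints (3 total):
(0, 0)
(18, 0)
(14.894, -11.591)

Answer: (0, 0)
(18, 0)
(14.894, -11.591)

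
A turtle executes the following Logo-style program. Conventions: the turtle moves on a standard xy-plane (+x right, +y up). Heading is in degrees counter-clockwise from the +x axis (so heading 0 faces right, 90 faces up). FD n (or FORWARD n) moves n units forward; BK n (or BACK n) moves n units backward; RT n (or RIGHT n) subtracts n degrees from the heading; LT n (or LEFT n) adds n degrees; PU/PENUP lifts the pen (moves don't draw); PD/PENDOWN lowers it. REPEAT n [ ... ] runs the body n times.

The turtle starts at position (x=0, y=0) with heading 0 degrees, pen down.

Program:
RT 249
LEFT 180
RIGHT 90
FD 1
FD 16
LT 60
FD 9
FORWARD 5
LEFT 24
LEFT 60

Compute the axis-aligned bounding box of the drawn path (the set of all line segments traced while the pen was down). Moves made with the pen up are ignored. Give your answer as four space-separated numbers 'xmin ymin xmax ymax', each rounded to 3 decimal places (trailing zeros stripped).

Executing turtle program step by step:
Start: pos=(0,0), heading=0, pen down
RT 249: heading 0 -> 111
LT 180: heading 111 -> 291
RT 90: heading 291 -> 201
FD 1: (0,0) -> (-0.934,-0.358) [heading=201, draw]
FD 16: (-0.934,-0.358) -> (-15.871,-6.092) [heading=201, draw]
LT 60: heading 201 -> 261
FD 9: (-15.871,-6.092) -> (-17.279,-14.981) [heading=261, draw]
FD 5: (-17.279,-14.981) -> (-18.061,-19.92) [heading=261, draw]
LT 24: heading 261 -> 285
LT 60: heading 285 -> 345
Final: pos=(-18.061,-19.92), heading=345, 4 segment(s) drawn

Segment endpoints: x in {-18.061, -17.279, -15.871, -0.934, 0}, y in {-19.92, -14.981, -6.092, -0.358, 0}
xmin=-18.061, ymin=-19.92, xmax=0, ymax=0

Answer: -18.061 -19.92 0 0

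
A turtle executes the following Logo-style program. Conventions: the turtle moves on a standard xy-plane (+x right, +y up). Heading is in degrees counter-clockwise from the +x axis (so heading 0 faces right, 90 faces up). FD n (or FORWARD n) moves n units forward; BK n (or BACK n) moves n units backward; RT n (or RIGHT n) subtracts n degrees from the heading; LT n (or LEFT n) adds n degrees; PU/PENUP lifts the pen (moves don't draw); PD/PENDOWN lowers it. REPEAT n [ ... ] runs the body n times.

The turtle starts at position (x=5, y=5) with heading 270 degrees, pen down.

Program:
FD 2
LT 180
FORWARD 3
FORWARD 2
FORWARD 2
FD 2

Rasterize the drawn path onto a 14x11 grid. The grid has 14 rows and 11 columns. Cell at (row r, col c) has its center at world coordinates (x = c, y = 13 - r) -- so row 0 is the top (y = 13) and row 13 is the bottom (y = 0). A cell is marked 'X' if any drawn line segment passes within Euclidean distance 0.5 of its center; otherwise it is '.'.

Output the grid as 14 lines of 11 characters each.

Answer: ...........
.....X.....
.....X.....
.....X.....
.....X.....
.....X.....
.....X.....
.....X.....
.....X.....
.....X.....
.....X.....
...........
...........
...........

Derivation:
Segment 0: (5,5) -> (5,3)
Segment 1: (5,3) -> (5,6)
Segment 2: (5,6) -> (5,8)
Segment 3: (5,8) -> (5,10)
Segment 4: (5,10) -> (5,12)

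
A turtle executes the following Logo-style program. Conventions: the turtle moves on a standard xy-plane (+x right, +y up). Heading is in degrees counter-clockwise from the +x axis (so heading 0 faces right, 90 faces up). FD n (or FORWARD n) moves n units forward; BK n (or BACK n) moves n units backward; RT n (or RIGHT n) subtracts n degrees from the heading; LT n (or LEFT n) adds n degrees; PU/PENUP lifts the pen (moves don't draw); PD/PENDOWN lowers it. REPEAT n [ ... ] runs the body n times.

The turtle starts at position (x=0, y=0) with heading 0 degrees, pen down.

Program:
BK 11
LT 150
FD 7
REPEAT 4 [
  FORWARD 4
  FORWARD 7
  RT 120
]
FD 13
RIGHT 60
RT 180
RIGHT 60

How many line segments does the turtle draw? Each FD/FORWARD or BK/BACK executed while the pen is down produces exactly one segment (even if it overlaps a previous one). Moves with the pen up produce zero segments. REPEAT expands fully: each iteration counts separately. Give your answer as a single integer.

Executing turtle program step by step:
Start: pos=(0,0), heading=0, pen down
BK 11: (0,0) -> (-11,0) [heading=0, draw]
LT 150: heading 0 -> 150
FD 7: (-11,0) -> (-17.062,3.5) [heading=150, draw]
REPEAT 4 [
  -- iteration 1/4 --
  FD 4: (-17.062,3.5) -> (-20.526,5.5) [heading=150, draw]
  FD 7: (-20.526,5.5) -> (-26.588,9) [heading=150, draw]
  RT 120: heading 150 -> 30
  -- iteration 2/4 --
  FD 4: (-26.588,9) -> (-23.124,11) [heading=30, draw]
  FD 7: (-23.124,11) -> (-17.062,14.5) [heading=30, draw]
  RT 120: heading 30 -> 270
  -- iteration 3/4 --
  FD 4: (-17.062,14.5) -> (-17.062,10.5) [heading=270, draw]
  FD 7: (-17.062,10.5) -> (-17.062,3.5) [heading=270, draw]
  RT 120: heading 270 -> 150
  -- iteration 4/4 --
  FD 4: (-17.062,3.5) -> (-20.526,5.5) [heading=150, draw]
  FD 7: (-20.526,5.5) -> (-26.588,9) [heading=150, draw]
  RT 120: heading 150 -> 30
]
FD 13: (-26.588,9) -> (-15.33,15.5) [heading=30, draw]
RT 60: heading 30 -> 330
RT 180: heading 330 -> 150
RT 60: heading 150 -> 90
Final: pos=(-15.33,15.5), heading=90, 11 segment(s) drawn
Segments drawn: 11

Answer: 11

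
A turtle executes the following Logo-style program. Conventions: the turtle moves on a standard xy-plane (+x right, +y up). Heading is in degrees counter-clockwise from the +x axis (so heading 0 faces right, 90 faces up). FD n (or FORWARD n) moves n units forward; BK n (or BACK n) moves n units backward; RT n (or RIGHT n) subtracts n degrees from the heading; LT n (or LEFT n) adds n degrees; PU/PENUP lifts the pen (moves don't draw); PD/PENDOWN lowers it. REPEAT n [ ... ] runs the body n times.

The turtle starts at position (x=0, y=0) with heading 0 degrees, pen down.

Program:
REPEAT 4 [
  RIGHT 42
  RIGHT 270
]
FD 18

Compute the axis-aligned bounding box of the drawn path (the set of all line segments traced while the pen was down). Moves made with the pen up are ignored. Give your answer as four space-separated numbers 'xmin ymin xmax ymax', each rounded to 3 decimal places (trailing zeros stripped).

Answer: -17.607 -3.742 0 0

Derivation:
Executing turtle program step by step:
Start: pos=(0,0), heading=0, pen down
REPEAT 4 [
  -- iteration 1/4 --
  RT 42: heading 0 -> 318
  RT 270: heading 318 -> 48
  -- iteration 2/4 --
  RT 42: heading 48 -> 6
  RT 270: heading 6 -> 96
  -- iteration 3/4 --
  RT 42: heading 96 -> 54
  RT 270: heading 54 -> 144
  -- iteration 4/4 --
  RT 42: heading 144 -> 102
  RT 270: heading 102 -> 192
]
FD 18: (0,0) -> (-17.607,-3.742) [heading=192, draw]
Final: pos=(-17.607,-3.742), heading=192, 1 segment(s) drawn

Segment endpoints: x in {-17.607, 0}, y in {-3.742, 0}
xmin=-17.607, ymin=-3.742, xmax=0, ymax=0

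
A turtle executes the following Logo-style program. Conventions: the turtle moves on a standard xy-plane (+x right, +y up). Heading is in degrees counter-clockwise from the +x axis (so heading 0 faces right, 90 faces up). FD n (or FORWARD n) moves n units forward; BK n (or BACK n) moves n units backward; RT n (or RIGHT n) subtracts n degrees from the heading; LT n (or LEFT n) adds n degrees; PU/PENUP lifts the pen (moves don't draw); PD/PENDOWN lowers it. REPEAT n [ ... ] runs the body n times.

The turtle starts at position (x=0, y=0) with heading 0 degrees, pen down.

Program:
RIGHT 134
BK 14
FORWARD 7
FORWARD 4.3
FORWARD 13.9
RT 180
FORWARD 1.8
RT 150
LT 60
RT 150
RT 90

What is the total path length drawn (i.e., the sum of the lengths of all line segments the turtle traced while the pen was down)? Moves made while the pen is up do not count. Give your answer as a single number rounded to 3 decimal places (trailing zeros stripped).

Executing turtle program step by step:
Start: pos=(0,0), heading=0, pen down
RT 134: heading 0 -> 226
BK 14: (0,0) -> (9.725,10.071) [heading=226, draw]
FD 7: (9.725,10.071) -> (4.863,5.035) [heading=226, draw]
FD 4.3: (4.863,5.035) -> (1.876,1.942) [heading=226, draw]
FD 13.9: (1.876,1.942) -> (-7.78,-8.057) [heading=226, draw]
RT 180: heading 226 -> 46
FD 1.8: (-7.78,-8.057) -> (-6.53,-6.762) [heading=46, draw]
RT 150: heading 46 -> 256
LT 60: heading 256 -> 316
RT 150: heading 316 -> 166
RT 90: heading 166 -> 76
Final: pos=(-6.53,-6.762), heading=76, 5 segment(s) drawn

Segment lengths:
  seg 1: (0,0) -> (9.725,10.071), length = 14
  seg 2: (9.725,10.071) -> (4.863,5.035), length = 7
  seg 3: (4.863,5.035) -> (1.876,1.942), length = 4.3
  seg 4: (1.876,1.942) -> (-7.78,-8.057), length = 13.9
  seg 5: (-7.78,-8.057) -> (-6.53,-6.762), length = 1.8
Total = 41

Answer: 41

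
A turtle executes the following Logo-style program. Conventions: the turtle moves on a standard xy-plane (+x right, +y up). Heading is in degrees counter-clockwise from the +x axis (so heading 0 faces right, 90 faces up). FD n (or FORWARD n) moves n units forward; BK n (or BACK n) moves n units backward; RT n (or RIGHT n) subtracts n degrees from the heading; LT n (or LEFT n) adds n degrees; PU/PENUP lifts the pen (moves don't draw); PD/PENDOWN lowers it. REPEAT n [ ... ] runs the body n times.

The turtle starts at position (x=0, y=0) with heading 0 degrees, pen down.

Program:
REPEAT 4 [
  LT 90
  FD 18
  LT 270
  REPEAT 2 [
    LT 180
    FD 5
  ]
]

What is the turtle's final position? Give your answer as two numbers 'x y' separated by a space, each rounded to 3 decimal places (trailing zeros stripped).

Answer: 0 72

Derivation:
Executing turtle program step by step:
Start: pos=(0,0), heading=0, pen down
REPEAT 4 [
  -- iteration 1/4 --
  LT 90: heading 0 -> 90
  FD 18: (0,0) -> (0,18) [heading=90, draw]
  LT 270: heading 90 -> 0
  REPEAT 2 [
    -- iteration 1/2 --
    LT 180: heading 0 -> 180
    FD 5: (0,18) -> (-5,18) [heading=180, draw]
    -- iteration 2/2 --
    LT 180: heading 180 -> 0
    FD 5: (-5,18) -> (0,18) [heading=0, draw]
  ]
  -- iteration 2/4 --
  LT 90: heading 0 -> 90
  FD 18: (0,18) -> (0,36) [heading=90, draw]
  LT 270: heading 90 -> 0
  REPEAT 2 [
    -- iteration 1/2 --
    LT 180: heading 0 -> 180
    FD 5: (0,36) -> (-5,36) [heading=180, draw]
    -- iteration 2/2 --
    LT 180: heading 180 -> 0
    FD 5: (-5,36) -> (0,36) [heading=0, draw]
  ]
  -- iteration 3/4 --
  LT 90: heading 0 -> 90
  FD 18: (0,36) -> (0,54) [heading=90, draw]
  LT 270: heading 90 -> 0
  REPEAT 2 [
    -- iteration 1/2 --
    LT 180: heading 0 -> 180
    FD 5: (0,54) -> (-5,54) [heading=180, draw]
    -- iteration 2/2 --
    LT 180: heading 180 -> 0
    FD 5: (-5,54) -> (0,54) [heading=0, draw]
  ]
  -- iteration 4/4 --
  LT 90: heading 0 -> 90
  FD 18: (0,54) -> (0,72) [heading=90, draw]
  LT 270: heading 90 -> 0
  REPEAT 2 [
    -- iteration 1/2 --
    LT 180: heading 0 -> 180
    FD 5: (0,72) -> (-5,72) [heading=180, draw]
    -- iteration 2/2 --
    LT 180: heading 180 -> 0
    FD 5: (-5,72) -> (0,72) [heading=0, draw]
  ]
]
Final: pos=(0,72), heading=0, 12 segment(s) drawn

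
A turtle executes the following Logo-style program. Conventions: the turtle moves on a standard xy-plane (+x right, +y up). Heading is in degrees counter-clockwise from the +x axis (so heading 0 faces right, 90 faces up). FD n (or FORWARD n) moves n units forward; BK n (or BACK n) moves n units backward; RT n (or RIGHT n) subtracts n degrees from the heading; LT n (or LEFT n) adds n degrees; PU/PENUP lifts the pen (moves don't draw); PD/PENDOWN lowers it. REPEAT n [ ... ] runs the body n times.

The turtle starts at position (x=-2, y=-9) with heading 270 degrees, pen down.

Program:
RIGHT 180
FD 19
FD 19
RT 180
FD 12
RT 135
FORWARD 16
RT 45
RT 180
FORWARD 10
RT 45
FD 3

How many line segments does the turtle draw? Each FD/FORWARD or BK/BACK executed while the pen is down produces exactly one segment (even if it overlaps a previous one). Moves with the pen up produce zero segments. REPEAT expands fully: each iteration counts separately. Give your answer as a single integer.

Answer: 6

Derivation:
Executing turtle program step by step:
Start: pos=(-2,-9), heading=270, pen down
RT 180: heading 270 -> 90
FD 19: (-2,-9) -> (-2,10) [heading=90, draw]
FD 19: (-2,10) -> (-2,29) [heading=90, draw]
RT 180: heading 90 -> 270
FD 12: (-2,29) -> (-2,17) [heading=270, draw]
RT 135: heading 270 -> 135
FD 16: (-2,17) -> (-13.314,28.314) [heading=135, draw]
RT 45: heading 135 -> 90
RT 180: heading 90 -> 270
FD 10: (-13.314,28.314) -> (-13.314,18.314) [heading=270, draw]
RT 45: heading 270 -> 225
FD 3: (-13.314,18.314) -> (-15.435,16.192) [heading=225, draw]
Final: pos=(-15.435,16.192), heading=225, 6 segment(s) drawn
Segments drawn: 6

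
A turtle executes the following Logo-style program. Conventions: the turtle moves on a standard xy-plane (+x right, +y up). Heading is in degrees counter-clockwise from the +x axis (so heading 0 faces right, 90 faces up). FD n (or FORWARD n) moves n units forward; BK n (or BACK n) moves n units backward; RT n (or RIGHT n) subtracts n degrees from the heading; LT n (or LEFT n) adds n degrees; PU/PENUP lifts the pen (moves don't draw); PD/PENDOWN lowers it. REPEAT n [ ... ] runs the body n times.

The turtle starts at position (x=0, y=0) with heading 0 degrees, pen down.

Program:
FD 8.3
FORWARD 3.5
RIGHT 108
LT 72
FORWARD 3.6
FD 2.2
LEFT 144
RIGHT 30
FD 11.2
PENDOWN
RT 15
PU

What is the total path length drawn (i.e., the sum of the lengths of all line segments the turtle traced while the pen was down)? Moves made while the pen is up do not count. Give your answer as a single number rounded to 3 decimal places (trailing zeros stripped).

Executing turtle program step by step:
Start: pos=(0,0), heading=0, pen down
FD 8.3: (0,0) -> (8.3,0) [heading=0, draw]
FD 3.5: (8.3,0) -> (11.8,0) [heading=0, draw]
RT 108: heading 0 -> 252
LT 72: heading 252 -> 324
FD 3.6: (11.8,0) -> (14.712,-2.116) [heading=324, draw]
FD 2.2: (14.712,-2.116) -> (16.492,-3.409) [heading=324, draw]
LT 144: heading 324 -> 108
RT 30: heading 108 -> 78
FD 11.2: (16.492,-3.409) -> (18.821,7.546) [heading=78, draw]
PD: pen down
RT 15: heading 78 -> 63
PU: pen up
Final: pos=(18.821,7.546), heading=63, 5 segment(s) drawn

Segment lengths:
  seg 1: (0,0) -> (8.3,0), length = 8.3
  seg 2: (8.3,0) -> (11.8,0), length = 3.5
  seg 3: (11.8,0) -> (14.712,-2.116), length = 3.6
  seg 4: (14.712,-2.116) -> (16.492,-3.409), length = 2.2
  seg 5: (16.492,-3.409) -> (18.821,7.546), length = 11.2
Total = 28.8

Answer: 28.8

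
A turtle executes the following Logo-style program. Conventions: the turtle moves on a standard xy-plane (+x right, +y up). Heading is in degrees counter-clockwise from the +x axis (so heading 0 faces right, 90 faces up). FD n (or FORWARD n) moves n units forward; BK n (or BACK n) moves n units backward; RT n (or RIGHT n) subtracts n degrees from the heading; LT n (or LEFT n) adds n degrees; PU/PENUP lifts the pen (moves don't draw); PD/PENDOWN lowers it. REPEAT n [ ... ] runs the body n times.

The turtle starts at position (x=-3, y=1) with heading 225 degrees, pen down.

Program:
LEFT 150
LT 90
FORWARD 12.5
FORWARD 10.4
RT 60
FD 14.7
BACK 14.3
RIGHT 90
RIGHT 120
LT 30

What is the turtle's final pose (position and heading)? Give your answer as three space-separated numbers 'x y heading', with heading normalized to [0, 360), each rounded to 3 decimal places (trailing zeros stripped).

Answer: -8.644 23.403 225

Derivation:
Executing turtle program step by step:
Start: pos=(-3,1), heading=225, pen down
LT 150: heading 225 -> 15
LT 90: heading 15 -> 105
FD 12.5: (-3,1) -> (-6.235,13.074) [heading=105, draw]
FD 10.4: (-6.235,13.074) -> (-8.927,23.12) [heading=105, draw]
RT 60: heading 105 -> 45
FD 14.7: (-8.927,23.12) -> (1.468,33.514) [heading=45, draw]
BK 14.3: (1.468,33.514) -> (-8.644,23.403) [heading=45, draw]
RT 90: heading 45 -> 315
RT 120: heading 315 -> 195
LT 30: heading 195 -> 225
Final: pos=(-8.644,23.403), heading=225, 4 segment(s) drawn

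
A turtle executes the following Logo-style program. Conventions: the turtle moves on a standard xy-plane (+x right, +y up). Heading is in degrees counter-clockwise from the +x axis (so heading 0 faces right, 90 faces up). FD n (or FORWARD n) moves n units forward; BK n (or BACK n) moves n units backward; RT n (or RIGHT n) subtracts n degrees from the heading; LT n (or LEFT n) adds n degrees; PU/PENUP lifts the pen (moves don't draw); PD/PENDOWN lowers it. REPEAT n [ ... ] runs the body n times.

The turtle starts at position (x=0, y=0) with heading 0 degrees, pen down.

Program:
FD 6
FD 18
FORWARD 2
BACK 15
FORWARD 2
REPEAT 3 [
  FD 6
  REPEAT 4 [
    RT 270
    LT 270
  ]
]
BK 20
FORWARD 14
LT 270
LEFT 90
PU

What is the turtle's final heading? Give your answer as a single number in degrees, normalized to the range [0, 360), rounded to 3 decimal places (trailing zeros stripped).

Answer: 0

Derivation:
Executing turtle program step by step:
Start: pos=(0,0), heading=0, pen down
FD 6: (0,0) -> (6,0) [heading=0, draw]
FD 18: (6,0) -> (24,0) [heading=0, draw]
FD 2: (24,0) -> (26,0) [heading=0, draw]
BK 15: (26,0) -> (11,0) [heading=0, draw]
FD 2: (11,0) -> (13,0) [heading=0, draw]
REPEAT 3 [
  -- iteration 1/3 --
  FD 6: (13,0) -> (19,0) [heading=0, draw]
  REPEAT 4 [
    -- iteration 1/4 --
    RT 270: heading 0 -> 90
    LT 270: heading 90 -> 0
    -- iteration 2/4 --
    RT 270: heading 0 -> 90
    LT 270: heading 90 -> 0
    -- iteration 3/4 --
    RT 270: heading 0 -> 90
    LT 270: heading 90 -> 0
    -- iteration 4/4 --
    RT 270: heading 0 -> 90
    LT 270: heading 90 -> 0
  ]
  -- iteration 2/3 --
  FD 6: (19,0) -> (25,0) [heading=0, draw]
  REPEAT 4 [
    -- iteration 1/4 --
    RT 270: heading 0 -> 90
    LT 270: heading 90 -> 0
    -- iteration 2/4 --
    RT 270: heading 0 -> 90
    LT 270: heading 90 -> 0
    -- iteration 3/4 --
    RT 270: heading 0 -> 90
    LT 270: heading 90 -> 0
    -- iteration 4/4 --
    RT 270: heading 0 -> 90
    LT 270: heading 90 -> 0
  ]
  -- iteration 3/3 --
  FD 6: (25,0) -> (31,0) [heading=0, draw]
  REPEAT 4 [
    -- iteration 1/4 --
    RT 270: heading 0 -> 90
    LT 270: heading 90 -> 0
    -- iteration 2/4 --
    RT 270: heading 0 -> 90
    LT 270: heading 90 -> 0
    -- iteration 3/4 --
    RT 270: heading 0 -> 90
    LT 270: heading 90 -> 0
    -- iteration 4/4 --
    RT 270: heading 0 -> 90
    LT 270: heading 90 -> 0
  ]
]
BK 20: (31,0) -> (11,0) [heading=0, draw]
FD 14: (11,0) -> (25,0) [heading=0, draw]
LT 270: heading 0 -> 270
LT 90: heading 270 -> 0
PU: pen up
Final: pos=(25,0), heading=0, 10 segment(s) drawn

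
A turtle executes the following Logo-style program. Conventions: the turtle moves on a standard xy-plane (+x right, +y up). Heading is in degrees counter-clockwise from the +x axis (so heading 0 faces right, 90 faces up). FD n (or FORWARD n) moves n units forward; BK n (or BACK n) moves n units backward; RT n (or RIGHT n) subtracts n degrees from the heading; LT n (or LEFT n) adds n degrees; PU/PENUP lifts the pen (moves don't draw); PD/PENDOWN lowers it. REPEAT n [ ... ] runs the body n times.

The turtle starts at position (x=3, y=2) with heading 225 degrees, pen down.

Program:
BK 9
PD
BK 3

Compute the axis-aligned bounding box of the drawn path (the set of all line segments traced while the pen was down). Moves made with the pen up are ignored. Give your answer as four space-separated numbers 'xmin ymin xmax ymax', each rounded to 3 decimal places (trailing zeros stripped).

Executing turtle program step by step:
Start: pos=(3,2), heading=225, pen down
BK 9: (3,2) -> (9.364,8.364) [heading=225, draw]
PD: pen down
BK 3: (9.364,8.364) -> (11.485,10.485) [heading=225, draw]
Final: pos=(11.485,10.485), heading=225, 2 segment(s) drawn

Segment endpoints: x in {3, 9.364, 11.485}, y in {2, 8.364, 10.485}
xmin=3, ymin=2, xmax=11.485, ymax=10.485

Answer: 3 2 11.485 10.485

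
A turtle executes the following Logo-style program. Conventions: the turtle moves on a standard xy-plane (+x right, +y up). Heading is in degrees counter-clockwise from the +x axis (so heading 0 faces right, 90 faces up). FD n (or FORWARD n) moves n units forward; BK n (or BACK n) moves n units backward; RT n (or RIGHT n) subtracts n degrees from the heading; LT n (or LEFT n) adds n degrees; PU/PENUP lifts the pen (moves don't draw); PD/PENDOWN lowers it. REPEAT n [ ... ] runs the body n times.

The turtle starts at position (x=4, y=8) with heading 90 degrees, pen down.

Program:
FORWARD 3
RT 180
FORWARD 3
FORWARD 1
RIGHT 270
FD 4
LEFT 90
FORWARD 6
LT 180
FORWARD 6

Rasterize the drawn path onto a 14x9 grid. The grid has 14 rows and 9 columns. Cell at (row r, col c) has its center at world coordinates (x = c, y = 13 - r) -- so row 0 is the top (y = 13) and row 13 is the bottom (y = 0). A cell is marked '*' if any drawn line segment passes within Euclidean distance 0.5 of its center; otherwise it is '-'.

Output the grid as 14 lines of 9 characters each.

Segment 0: (4,8) -> (4,11)
Segment 1: (4,11) -> (4,8)
Segment 2: (4,8) -> (4,7)
Segment 3: (4,7) -> (8,7)
Segment 4: (8,7) -> (8,13)
Segment 5: (8,13) -> (8,7)

Answer: --------*
--------*
----*---*
----*---*
----*---*
----*---*
----*****
---------
---------
---------
---------
---------
---------
---------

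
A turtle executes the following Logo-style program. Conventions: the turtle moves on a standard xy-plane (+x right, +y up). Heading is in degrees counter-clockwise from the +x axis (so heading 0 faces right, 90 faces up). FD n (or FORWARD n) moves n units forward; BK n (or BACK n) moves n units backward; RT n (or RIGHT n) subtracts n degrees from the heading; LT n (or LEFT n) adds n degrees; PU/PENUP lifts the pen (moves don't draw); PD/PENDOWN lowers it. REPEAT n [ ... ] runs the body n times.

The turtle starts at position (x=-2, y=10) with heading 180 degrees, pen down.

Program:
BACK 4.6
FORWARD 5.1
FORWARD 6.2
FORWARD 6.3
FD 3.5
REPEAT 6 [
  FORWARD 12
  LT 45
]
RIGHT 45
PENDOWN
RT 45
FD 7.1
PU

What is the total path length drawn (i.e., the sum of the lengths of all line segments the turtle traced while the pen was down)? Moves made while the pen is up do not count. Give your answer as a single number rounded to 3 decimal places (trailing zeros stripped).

Answer: 104.8

Derivation:
Executing turtle program step by step:
Start: pos=(-2,10), heading=180, pen down
BK 4.6: (-2,10) -> (2.6,10) [heading=180, draw]
FD 5.1: (2.6,10) -> (-2.5,10) [heading=180, draw]
FD 6.2: (-2.5,10) -> (-8.7,10) [heading=180, draw]
FD 6.3: (-8.7,10) -> (-15,10) [heading=180, draw]
FD 3.5: (-15,10) -> (-18.5,10) [heading=180, draw]
REPEAT 6 [
  -- iteration 1/6 --
  FD 12: (-18.5,10) -> (-30.5,10) [heading=180, draw]
  LT 45: heading 180 -> 225
  -- iteration 2/6 --
  FD 12: (-30.5,10) -> (-38.985,1.515) [heading=225, draw]
  LT 45: heading 225 -> 270
  -- iteration 3/6 --
  FD 12: (-38.985,1.515) -> (-38.985,-10.485) [heading=270, draw]
  LT 45: heading 270 -> 315
  -- iteration 4/6 --
  FD 12: (-38.985,-10.485) -> (-30.5,-18.971) [heading=315, draw]
  LT 45: heading 315 -> 0
  -- iteration 5/6 --
  FD 12: (-30.5,-18.971) -> (-18.5,-18.971) [heading=0, draw]
  LT 45: heading 0 -> 45
  -- iteration 6/6 --
  FD 12: (-18.5,-18.971) -> (-10.015,-10.485) [heading=45, draw]
  LT 45: heading 45 -> 90
]
RT 45: heading 90 -> 45
PD: pen down
RT 45: heading 45 -> 0
FD 7.1: (-10.015,-10.485) -> (-2.915,-10.485) [heading=0, draw]
PU: pen up
Final: pos=(-2.915,-10.485), heading=0, 12 segment(s) drawn

Segment lengths:
  seg 1: (-2,10) -> (2.6,10), length = 4.6
  seg 2: (2.6,10) -> (-2.5,10), length = 5.1
  seg 3: (-2.5,10) -> (-8.7,10), length = 6.2
  seg 4: (-8.7,10) -> (-15,10), length = 6.3
  seg 5: (-15,10) -> (-18.5,10), length = 3.5
  seg 6: (-18.5,10) -> (-30.5,10), length = 12
  seg 7: (-30.5,10) -> (-38.985,1.515), length = 12
  seg 8: (-38.985,1.515) -> (-38.985,-10.485), length = 12
  seg 9: (-38.985,-10.485) -> (-30.5,-18.971), length = 12
  seg 10: (-30.5,-18.971) -> (-18.5,-18.971), length = 12
  seg 11: (-18.5,-18.971) -> (-10.015,-10.485), length = 12
  seg 12: (-10.015,-10.485) -> (-2.915,-10.485), length = 7.1
Total = 104.8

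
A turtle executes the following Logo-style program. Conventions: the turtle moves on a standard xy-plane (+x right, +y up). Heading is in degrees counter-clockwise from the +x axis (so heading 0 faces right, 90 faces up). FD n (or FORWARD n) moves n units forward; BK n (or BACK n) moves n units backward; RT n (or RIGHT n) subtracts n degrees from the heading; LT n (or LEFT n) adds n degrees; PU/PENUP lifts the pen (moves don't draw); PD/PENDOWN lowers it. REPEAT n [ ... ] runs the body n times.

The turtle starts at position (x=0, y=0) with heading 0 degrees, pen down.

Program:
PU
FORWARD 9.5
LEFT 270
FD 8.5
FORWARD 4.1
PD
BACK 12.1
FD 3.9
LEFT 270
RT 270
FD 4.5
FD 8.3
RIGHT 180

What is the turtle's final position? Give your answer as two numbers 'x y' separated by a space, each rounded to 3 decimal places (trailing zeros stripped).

Executing turtle program step by step:
Start: pos=(0,0), heading=0, pen down
PU: pen up
FD 9.5: (0,0) -> (9.5,0) [heading=0, move]
LT 270: heading 0 -> 270
FD 8.5: (9.5,0) -> (9.5,-8.5) [heading=270, move]
FD 4.1: (9.5,-8.5) -> (9.5,-12.6) [heading=270, move]
PD: pen down
BK 12.1: (9.5,-12.6) -> (9.5,-0.5) [heading=270, draw]
FD 3.9: (9.5,-0.5) -> (9.5,-4.4) [heading=270, draw]
LT 270: heading 270 -> 180
RT 270: heading 180 -> 270
FD 4.5: (9.5,-4.4) -> (9.5,-8.9) [heading=270, draw]
FD 8.3: (9.5,-8.9) -> (9.5,-17.2) [heading=270, draw]
RT 180: heading 270 -> 90
Final: pos=(9.5,-17.2), heading=90, 4 segment(s) drawn

Answer: 9.5 -17.2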